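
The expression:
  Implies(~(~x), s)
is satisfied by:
  {s: True, x: False}
  {x: False, s: False}
  {x: True, s: True}


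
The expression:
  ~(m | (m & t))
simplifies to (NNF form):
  ~m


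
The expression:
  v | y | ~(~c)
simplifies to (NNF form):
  c | v | y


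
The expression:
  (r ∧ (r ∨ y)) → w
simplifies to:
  w ∨ ¬r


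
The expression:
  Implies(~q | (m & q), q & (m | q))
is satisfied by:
  {q: True}


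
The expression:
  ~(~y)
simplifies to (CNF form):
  y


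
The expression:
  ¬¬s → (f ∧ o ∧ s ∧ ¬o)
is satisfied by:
  {s: False}


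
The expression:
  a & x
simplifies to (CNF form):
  a & x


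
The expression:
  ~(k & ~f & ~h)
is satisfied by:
  {h: True, f: True, k: False}
  {h: True, f: False, k: False}
  {f: True, h: False, k: False}
  {h: False, f: False, k: False}
  {h: True, k: True, f: True}
  {h: True, k: True, f: False}
  {k: True, f: True, h: False}


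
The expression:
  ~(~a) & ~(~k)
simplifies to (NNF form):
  a & k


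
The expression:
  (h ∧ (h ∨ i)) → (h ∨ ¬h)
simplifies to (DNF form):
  True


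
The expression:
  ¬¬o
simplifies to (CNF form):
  o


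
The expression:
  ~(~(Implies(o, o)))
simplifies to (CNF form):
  True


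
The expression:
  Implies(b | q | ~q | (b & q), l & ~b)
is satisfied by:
  {l: True, b: False}


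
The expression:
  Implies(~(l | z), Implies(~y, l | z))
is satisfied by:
  {y: True, z: True, l: True}
  {y: True, z: True, l: False}
  {y: True, l: True, z: False}
  {y: True, l: False, z: False}
  {z: True, l: True, y: False}
  {z: True, l: False, y: False}
  {l: True, z: False, y: False}


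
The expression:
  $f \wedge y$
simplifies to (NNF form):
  $f \wedge y$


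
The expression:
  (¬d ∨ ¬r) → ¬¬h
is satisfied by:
  {d: True, h: True, r: True}
  {d: True, h: True, r: False}
  {h: True, r: True, d: False}
  {h: True, r: False, d: False}
  {d: True, r: True, h: False}


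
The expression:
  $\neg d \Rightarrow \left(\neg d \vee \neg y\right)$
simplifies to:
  $\text{True}$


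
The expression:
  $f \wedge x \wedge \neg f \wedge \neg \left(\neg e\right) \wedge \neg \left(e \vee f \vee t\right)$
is never true.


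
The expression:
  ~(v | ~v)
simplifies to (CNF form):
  False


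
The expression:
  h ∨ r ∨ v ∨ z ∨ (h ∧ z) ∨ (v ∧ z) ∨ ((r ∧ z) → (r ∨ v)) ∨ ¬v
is always true.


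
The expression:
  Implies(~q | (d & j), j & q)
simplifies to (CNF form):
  q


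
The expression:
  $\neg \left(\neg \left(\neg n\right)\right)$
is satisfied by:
  {n: False}


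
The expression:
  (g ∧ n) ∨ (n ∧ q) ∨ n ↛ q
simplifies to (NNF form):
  n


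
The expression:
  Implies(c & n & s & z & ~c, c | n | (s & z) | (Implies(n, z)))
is always true.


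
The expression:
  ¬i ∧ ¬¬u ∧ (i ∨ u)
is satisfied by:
  {u: True, i: False}


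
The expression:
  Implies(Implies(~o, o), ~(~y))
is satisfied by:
  {y: True, o: False}
  {o: False, y: False}
  {o: True, y: True}


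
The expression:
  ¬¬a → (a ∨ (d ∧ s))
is always true.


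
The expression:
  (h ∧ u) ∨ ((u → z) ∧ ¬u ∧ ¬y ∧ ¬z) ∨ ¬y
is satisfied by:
  {h: True, u: True, y: False}
  {h: True, u: False, y: False}
  {u: True, h: False, y: False}
  {h: False, u: False, y: False}
  {y: True, h: True, u: True}


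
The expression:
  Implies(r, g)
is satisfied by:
  {g: True, r: False}
  {r: False, g: False}
  {r: True, g: True}


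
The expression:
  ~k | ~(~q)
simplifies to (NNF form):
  q | ~k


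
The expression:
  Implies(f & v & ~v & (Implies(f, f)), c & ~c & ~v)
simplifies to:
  True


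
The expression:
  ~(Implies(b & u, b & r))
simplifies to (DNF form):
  b & u & ~r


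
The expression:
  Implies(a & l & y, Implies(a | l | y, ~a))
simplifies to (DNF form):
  ~a | ~l | ~y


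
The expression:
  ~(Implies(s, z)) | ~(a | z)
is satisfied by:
  {s: True, z: False, a: False}
  {z: False, a: False, s: False}
  {a: True, s: True, z: False}


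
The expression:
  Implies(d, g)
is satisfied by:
  {g: True, d: False}
  {d: False, g: False}
  {d: True, g: True}


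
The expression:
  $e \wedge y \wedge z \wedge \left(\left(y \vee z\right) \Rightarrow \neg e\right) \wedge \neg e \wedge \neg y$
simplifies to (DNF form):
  $\text{False}$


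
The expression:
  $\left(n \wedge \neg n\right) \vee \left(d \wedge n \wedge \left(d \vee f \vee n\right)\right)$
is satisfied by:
  {d: True, n: True}


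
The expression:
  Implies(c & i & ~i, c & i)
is always true.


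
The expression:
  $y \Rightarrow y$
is always true.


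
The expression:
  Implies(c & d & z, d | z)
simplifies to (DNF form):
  True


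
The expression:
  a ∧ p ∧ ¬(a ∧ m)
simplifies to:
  a ∧ p ∧ ¬m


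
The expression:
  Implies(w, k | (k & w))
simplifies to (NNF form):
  k | ~w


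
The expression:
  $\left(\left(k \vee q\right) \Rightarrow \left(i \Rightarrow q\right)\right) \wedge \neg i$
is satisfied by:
  {i: False}


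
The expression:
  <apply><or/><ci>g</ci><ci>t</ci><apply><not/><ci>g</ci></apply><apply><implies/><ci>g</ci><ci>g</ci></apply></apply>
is always true.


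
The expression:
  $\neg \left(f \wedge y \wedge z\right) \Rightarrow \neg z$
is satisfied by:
  {y: True, f: True, z: False}
  {y: True, f: False, z: False}
  {f: True, y: False, z: False}
  {y: False, f: False, z: False}
  {y: True, z: True, f: True}


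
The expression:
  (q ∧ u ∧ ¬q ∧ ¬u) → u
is always true.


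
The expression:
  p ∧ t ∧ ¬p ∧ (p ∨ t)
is never true.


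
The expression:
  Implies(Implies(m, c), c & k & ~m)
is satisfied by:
  {k: True, m: True, c: False}
  {m: True, c: False, k: False}
  {k: True, c: True, m: False}


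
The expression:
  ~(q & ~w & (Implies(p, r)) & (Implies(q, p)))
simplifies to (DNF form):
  w | ~p | ~q | ~r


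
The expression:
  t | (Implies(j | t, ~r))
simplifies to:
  t | ~j | ~r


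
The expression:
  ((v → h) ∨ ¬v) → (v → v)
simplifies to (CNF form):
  True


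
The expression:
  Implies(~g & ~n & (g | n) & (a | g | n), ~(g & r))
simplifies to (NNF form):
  True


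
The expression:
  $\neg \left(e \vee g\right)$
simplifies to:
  $\neg e \wedge \neg g$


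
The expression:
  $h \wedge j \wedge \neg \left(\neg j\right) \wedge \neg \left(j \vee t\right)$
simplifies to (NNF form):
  $\text{False}$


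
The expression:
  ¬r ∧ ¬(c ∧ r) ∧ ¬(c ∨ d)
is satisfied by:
  {d: False, r: False, c: False}


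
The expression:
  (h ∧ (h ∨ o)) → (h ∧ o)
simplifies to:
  o ∨ ¬h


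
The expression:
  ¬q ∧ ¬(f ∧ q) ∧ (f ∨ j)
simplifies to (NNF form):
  ¬q ∧ (f ∨ j)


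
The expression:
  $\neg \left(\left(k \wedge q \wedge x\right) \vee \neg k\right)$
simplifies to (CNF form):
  $k \wedge \left(\neg q \vee \neg x\right)$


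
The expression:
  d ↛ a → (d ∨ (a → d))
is always true.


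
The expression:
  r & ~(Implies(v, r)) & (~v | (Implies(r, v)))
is never true.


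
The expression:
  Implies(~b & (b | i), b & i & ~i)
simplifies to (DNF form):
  b | ~i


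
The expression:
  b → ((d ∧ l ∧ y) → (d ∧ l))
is always true.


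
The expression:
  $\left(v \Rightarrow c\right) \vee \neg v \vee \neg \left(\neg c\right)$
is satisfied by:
  {c: True, v: False}
  {v: False, c: False}
  {v: True, c: True}


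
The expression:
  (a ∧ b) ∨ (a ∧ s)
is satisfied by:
  {a: True, b: True, s: True}
  {a: True, b: True, s: False}
  {a: True, s: True, b: False}


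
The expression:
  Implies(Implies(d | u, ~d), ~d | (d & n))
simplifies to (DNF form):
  True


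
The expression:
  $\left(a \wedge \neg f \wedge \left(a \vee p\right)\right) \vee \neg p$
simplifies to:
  $\left(a \wedge \neg f\right) \vee \neg p$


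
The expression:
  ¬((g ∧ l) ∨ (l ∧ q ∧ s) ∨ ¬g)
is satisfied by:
  {g: True, l: False}


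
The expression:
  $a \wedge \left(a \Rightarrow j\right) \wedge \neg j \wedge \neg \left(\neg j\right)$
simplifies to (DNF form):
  $\text{False}$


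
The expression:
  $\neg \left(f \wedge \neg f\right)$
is always true.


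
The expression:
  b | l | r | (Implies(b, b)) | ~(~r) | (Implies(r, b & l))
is always true.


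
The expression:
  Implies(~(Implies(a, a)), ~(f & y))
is always true.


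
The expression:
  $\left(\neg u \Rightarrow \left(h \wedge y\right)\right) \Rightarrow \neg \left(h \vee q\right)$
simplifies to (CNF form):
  $\left(\neg h \vee \neg u\right) \wedge \left(\neg h \vee \neg y\right) \wedge \left(\neg q \vee \neg u\right) \wedge \left(\neg h \vee \neg q \vee \neg u\right) \wedge \left(\neg h \vee \neg q \vee \neg y\right) \wedge \left(\neg h \vee \neg u \vee \neg y\right) \wedge \left(\neg q \vee \neg u \vee \neg y\right)$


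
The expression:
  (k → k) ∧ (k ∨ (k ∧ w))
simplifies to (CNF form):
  k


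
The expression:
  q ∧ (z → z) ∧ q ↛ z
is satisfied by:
  {q: True, z: False}


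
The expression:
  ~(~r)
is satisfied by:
  {r: True}


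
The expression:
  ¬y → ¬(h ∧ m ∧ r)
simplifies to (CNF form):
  y ∨ ¬h ∨ ¬m ∨ ¬r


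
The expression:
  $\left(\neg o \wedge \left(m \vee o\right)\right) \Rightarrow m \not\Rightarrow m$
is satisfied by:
  {o: True, m: False}
  {m: False, o: False}
  {m: True, o: True}


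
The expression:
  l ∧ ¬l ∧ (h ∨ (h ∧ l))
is never true.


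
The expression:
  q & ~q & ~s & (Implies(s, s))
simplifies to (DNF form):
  False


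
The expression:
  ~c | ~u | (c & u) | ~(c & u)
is always true.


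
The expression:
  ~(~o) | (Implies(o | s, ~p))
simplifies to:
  o | ~p | ~s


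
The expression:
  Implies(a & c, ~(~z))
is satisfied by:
  {z: True, c: False, a: False}
  {c: False, a: False, z: False}
  {a: True, z: True, c: False}
  {a: True, c: False, z: False}
  {z: True, c: True, a: False}
  {c: True, z: False, a: False}
  {a: True, c: True, z: True}


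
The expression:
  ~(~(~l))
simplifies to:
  ~l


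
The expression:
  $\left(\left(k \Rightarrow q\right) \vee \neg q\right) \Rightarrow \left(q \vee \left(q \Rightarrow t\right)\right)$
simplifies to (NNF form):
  $\text{True}$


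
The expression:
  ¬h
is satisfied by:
  {h: False}


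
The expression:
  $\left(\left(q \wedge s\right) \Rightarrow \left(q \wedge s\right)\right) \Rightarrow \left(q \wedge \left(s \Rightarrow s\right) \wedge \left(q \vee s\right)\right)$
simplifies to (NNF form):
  $q$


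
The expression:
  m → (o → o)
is always true.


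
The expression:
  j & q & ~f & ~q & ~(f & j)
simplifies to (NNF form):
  False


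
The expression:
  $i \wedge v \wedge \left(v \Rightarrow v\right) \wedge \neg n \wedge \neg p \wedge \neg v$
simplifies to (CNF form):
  $\text{False}$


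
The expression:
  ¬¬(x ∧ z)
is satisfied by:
  {z: True, x: True}


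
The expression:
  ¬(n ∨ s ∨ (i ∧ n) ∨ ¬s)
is never true.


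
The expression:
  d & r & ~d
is never true.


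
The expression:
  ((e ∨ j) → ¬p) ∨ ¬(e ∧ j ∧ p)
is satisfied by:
  {p: False, e: False, j: False}
  {j: True, p: False, e: False}
  {e: True, p: False, j: False}
  {j: True, e: True, p: False}
  {p: True, j: False, e: False}
  {j: True, p: True, e: False}
  {e: True, p: True, j: False}


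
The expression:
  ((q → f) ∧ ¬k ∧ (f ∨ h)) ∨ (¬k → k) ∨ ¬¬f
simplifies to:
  f ∨ k ∨ (h ∧ ¬q)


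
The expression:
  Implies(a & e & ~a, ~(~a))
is always true.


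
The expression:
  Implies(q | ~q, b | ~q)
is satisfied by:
  {b: True, q: False}
  {q: False, b: False}
  {q: True, b: True}


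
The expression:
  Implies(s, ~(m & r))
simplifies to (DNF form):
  ~m | ~r | ~s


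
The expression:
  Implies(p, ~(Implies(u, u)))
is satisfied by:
  {p: False}


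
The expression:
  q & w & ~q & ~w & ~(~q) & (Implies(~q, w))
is never true.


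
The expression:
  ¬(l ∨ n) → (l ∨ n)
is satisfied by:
  {n: True, l: True}
  {n: True, l: False}
  {l: True, n: False}


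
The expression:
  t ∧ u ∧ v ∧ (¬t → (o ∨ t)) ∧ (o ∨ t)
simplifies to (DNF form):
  t ∧ u ∧ v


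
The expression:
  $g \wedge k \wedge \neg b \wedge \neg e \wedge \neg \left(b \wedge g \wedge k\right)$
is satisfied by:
  {g: True, k: True, e: False, b: False}


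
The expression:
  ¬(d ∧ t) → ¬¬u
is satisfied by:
  {t: True, u: True, d: True}
  {t: True, u: True, d: False}
  {u: True, d: True, t: False}
  {u: True, d: False, t: False}
  {t: True, d: True, u: False}


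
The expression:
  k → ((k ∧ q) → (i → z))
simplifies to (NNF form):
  z ∨ ¬i ∨ ¬k ∨ ¬q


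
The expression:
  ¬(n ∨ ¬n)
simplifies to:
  False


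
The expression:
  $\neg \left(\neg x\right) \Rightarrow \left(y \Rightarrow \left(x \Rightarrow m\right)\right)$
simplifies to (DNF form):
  $m \vee \neg x \vee \neg y$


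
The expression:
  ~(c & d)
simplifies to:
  ~c | ~d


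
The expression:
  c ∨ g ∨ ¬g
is always true.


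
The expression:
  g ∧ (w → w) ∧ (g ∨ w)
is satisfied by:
  {g: True}


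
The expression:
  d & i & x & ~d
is never true.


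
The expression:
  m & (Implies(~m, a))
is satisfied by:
  {m: True}


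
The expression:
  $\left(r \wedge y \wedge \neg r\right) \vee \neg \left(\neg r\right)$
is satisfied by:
  {r: True}


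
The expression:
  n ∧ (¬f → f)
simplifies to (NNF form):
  f ∧ n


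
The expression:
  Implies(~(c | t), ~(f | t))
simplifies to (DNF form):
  c | t | ~f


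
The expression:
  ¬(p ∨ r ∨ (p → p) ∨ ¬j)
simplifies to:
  False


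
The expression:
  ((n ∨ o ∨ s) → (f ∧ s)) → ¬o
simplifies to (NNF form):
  ¬f ∨ ¬o ∨ ¬s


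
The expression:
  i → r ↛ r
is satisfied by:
  {i: False}


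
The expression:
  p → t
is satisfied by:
  {t: True, p: False}
  {p: False, t: False}
  {p: True, t: True}


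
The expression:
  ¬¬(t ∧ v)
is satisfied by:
  {t: True, v: True}


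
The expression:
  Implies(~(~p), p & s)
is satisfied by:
  {s: True, p: False}
  {p: False, s: False}
  {p: True, s: True}


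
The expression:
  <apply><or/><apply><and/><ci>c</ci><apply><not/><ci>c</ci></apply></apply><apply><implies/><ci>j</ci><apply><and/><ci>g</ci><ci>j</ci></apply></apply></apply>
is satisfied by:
  {g: True, j: False}
  {j: False, g: False}
  {j: True, g: True}


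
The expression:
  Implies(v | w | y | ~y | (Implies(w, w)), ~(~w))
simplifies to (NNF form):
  w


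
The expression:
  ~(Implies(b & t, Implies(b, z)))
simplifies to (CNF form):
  b & t & ~z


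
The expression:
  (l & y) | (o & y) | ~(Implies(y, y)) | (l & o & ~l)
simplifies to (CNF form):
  y & (l | o)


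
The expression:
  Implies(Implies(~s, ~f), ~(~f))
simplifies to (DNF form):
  f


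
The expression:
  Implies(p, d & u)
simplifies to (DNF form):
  ~p | (d & u)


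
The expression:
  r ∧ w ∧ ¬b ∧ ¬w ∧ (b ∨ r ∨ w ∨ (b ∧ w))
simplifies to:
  False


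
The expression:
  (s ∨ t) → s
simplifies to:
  s ∨ ¬t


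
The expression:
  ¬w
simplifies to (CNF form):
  ¬w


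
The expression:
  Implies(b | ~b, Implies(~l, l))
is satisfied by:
  {l: True}


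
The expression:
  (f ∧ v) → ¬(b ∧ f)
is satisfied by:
  {v: False, b: False, f: False}
  {f: True, v: False, b: False}
  {b: True, v: False, f: False}
  {f: True, b: True, v: False}
  {v: True, f: False, b: False}
  {f: True, v: True, b: False}
  {b: True, v: True, f: False}


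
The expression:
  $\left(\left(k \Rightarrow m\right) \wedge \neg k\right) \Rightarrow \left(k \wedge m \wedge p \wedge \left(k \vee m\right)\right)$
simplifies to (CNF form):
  $k$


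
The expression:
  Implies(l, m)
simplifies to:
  m | ~l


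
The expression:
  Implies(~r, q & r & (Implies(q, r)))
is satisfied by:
  {r: True}


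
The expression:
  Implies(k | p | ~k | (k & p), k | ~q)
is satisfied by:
  {k: True, q: False}
  {q: False, k: False}
  {q: True, k: True}


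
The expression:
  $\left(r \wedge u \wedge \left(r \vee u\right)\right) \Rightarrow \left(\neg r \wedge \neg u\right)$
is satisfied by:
  {u: False, r: False}
  {r: True, u: False}
  {u: True, r: False}


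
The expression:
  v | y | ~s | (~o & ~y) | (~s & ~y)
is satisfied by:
  {y: True, v: True, s: False, o: False}
  {y: True, s: False, v: False, o: False}
  {v: True, y: False, s: False, o: False}
  {y: False, s: False, v: False, o: False}
  {o: True, y: True, v: True, s: False}
  {o: True, y: True, s: False, v: False}
  {o: True, v: True, y: False, s: False}
  {o: True, y: False, s: False, v: False}
  {y: True, s: True, v: True, o: False}
  {y: True, s: True, o: False, v: False}
  {s: True, v: True, o: False, y: False}
  {s: True, o: False, v: False, y: False}
  {y: True, s: True, o: True, v: True}
  {y: True, s: True, o: True, v: False}
  {s: True, o: True, v: True, y: False}


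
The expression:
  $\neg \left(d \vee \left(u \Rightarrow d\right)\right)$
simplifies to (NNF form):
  $u \wedge \neg d$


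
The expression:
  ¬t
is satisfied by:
  {t: False}


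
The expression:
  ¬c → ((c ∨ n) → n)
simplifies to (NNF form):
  True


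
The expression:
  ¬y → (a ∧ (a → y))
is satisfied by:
  {y: True}


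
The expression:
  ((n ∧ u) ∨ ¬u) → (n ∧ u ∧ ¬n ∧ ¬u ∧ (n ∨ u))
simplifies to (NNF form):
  u ∧ ¬n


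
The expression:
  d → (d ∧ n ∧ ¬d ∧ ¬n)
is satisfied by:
  {d: False}


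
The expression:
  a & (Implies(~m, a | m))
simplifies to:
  a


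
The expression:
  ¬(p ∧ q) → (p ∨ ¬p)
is always true.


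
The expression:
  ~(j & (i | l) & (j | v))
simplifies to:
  ~j | (~i & ~l)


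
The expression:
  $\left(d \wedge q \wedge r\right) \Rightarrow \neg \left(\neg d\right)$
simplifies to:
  $\text{True}$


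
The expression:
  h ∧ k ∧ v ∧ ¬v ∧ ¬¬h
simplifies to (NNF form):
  False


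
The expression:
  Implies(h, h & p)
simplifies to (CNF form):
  p | ~h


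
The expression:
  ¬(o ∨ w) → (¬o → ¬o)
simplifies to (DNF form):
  True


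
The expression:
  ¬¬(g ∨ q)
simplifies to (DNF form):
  g ∨ q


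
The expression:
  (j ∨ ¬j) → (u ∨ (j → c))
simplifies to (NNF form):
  c ∨ u ∨ ¬j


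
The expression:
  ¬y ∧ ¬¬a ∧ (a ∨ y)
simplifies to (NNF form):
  a ∧ ¬y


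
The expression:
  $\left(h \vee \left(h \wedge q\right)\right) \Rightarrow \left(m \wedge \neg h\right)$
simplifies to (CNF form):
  $\neg h$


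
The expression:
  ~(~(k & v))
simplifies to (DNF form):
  k & v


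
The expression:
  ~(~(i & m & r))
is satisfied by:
  {r: True, m: True, i: True}


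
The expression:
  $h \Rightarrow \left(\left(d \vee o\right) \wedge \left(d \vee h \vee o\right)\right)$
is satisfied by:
  {d: True, o: True, h: False}
  {d: True, h: False, o: False}
  {o: True, h: False, d: False}
  {o: False, h: False, d: False}
  {d: True, o: True, h: True}
  {d: True, h: True, o: False}
  {o: True, h: True, d: False}


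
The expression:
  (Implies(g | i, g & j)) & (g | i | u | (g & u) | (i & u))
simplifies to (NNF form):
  (g | u) & (g | ~i) & (j | ~g)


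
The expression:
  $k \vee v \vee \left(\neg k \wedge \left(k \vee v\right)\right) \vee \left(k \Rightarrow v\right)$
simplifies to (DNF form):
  $\text{True}$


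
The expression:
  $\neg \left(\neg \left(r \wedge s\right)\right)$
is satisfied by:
  {r: True, s: True}


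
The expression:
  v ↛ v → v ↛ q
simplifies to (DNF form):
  True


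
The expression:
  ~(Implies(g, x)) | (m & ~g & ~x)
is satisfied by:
  {m: True, g: True, x: False}
  {m: True, x: False, g: False}
  {g: True, x: False, m: False}


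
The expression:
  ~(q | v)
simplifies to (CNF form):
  ~q & ~v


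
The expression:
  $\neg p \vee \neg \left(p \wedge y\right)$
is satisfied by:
  {p: False, y: False}
  {y: True, p: False}
  {p: True, y: False}


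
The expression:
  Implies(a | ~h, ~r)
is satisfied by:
  {h: True, r: False, a: False}
  {h: False, r: False, a: False}
  {a: True, h: True, r: False}
  {a: True, h: False, r: False}
  {r: True, h: True, a: False}


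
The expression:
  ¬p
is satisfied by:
  {p: False}


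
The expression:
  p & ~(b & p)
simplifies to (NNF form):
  p & ~b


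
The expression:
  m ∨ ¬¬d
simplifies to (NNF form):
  d ∨ m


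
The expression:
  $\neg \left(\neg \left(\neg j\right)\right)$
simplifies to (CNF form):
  $\neg j$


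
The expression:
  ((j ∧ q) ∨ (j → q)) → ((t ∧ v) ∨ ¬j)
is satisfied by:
  {t: True, v: True, q: False, j: False}
  {t: True, v: False, q: False, j: False}
  {v: True, t: False, q: False, j: False}
  {t: False, v: False, q: False, j: False}
  {j: True, t: True, v: True, q: False}
  {j: True, t: True, v: False, q: False}
  {j: True, v: True, t: False, q: False}
  {j: True, v: False, t: False, q: False}
  {t: True, q: True, v: True, j: False}
  {t: True, q: True, v: False, j: False}
  {q: True, v: True, t: False, j: False}
  {q: True, t: False, v: False, j: False}
  {j: True, t: True, q: True, v: True}


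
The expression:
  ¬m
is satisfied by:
  {m: False}


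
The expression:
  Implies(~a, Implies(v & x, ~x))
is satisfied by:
  {a: True, v: False, x: False}
  {v: False, x: False, a: False}
  {a: True, x: True, v: False}
  {x: True, v: False, a: False}
  {a: True, v: True, x: False}
  {v: True, a: False, x: False}
  {a: True, x: True, v: True}


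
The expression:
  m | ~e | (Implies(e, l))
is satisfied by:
  {m: True, l: True, e: False}
  {m: True, e: False, l: False}
  {l: True, e: False, m: False}
  {l: False, e: False, m: False}
  {m: True, l: True, e: True}
  {m: True, e: True, l: False}
  {l: True, e: True, m: False}


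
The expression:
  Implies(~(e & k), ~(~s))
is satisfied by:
  {k: True, s: True, e: True}
  {k: True, s: True, e: False}
  {s: True, e: True, k: False}
  {s: True, e: False, k: False}
  {k: True, e: True, s: False}


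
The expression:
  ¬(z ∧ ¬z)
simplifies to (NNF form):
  True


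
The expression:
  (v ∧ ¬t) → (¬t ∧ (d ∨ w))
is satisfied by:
  {w: True, d: True, t: True, v: False}
  {w: True, d: True, v: False, t: False}
  {w: True, t: True, v: False, d: False}
  {w: True, v: False, t: False, d: False}
  {d: True, t: True, v: False, w: False}
  {d: True, v: False, t: False, w: False}
  {t: True, d: False, v: False, w: False}
  {d: False, v: False, t: False, w: False}
  {d: True, w: True, v: True, t: True}
  {d: True, w: True, v: True, t: False}
  {w: True, v: True, t: True, d: False}
  {w: True, v: True, d: False, t: False}
  {t: True, v: True, d: True, w: False}
  {v: True, d: True, w: False, t: False}
  {v: True, t: True, w: False, d: False}


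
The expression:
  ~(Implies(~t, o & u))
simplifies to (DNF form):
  (~o & ~t) | (~t & ~u)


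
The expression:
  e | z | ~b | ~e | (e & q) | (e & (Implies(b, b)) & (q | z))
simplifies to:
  True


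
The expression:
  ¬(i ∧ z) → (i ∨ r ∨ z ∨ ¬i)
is always true.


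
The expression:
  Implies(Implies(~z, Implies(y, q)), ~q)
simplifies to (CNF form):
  ~q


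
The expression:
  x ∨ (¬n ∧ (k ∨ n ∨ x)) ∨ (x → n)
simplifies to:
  True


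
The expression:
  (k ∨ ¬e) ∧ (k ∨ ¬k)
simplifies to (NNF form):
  k ∨ ¬e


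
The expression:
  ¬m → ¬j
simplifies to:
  m ∨ ¬j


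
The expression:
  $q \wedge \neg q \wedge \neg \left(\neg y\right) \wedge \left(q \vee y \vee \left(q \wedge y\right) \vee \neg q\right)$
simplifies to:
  $\text{False}$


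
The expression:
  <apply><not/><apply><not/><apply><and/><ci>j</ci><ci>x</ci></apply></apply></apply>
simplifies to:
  <apply><and/><ci>j</ci><ci>x</ci></apply>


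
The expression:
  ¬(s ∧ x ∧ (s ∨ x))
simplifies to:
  ¬s ∨ ¬x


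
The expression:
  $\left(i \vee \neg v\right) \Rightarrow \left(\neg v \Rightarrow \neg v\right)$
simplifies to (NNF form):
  $\text{True}$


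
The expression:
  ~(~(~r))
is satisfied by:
  {r: False}


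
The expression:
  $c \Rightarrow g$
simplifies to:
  $g \vee \neg c$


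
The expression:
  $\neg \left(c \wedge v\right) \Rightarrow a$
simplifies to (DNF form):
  $a \vee \left(c \wedge v\right)$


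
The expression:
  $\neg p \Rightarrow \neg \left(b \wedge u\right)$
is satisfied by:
  {p: True, u: False, b: False}
  {u: False, b: False, p: False}
  {b: True, p: True, u: False}
  {b: True, u: False, p: False}
  {p: True, u: True, b: False}
  {u: True, p: False, b: False}
  {b: True, u: True, p: True}


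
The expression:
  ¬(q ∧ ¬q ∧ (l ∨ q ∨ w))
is always true.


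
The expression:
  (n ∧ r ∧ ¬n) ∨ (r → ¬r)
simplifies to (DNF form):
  ¬r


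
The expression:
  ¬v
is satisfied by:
  {v: False}


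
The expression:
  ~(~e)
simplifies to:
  e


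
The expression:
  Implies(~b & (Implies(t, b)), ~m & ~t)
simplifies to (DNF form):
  b | t | ~m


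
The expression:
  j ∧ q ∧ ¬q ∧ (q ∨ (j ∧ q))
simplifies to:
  False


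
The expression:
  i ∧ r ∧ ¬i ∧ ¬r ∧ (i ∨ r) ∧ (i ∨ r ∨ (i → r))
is never true.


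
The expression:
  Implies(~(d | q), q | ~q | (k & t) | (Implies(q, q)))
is always true.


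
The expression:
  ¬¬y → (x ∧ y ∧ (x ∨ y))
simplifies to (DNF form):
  x ∨ ¬y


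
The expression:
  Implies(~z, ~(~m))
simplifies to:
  m | z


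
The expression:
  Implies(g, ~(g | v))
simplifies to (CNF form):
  ~g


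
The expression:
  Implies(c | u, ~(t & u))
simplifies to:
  ~t | ~u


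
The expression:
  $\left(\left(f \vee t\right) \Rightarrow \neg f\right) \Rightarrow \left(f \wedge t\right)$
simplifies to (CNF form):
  $f$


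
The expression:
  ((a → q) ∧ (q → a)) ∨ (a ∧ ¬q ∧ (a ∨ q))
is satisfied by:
  {a: True, q: False}
  {q: False, a: False}
  {q: True, a: True}


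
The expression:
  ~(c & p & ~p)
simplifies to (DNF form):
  True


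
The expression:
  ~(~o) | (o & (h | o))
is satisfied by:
  {o: True}


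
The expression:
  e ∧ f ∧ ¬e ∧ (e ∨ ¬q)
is never true.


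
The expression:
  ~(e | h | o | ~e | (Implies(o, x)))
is never true.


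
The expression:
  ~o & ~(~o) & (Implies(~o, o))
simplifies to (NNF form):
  False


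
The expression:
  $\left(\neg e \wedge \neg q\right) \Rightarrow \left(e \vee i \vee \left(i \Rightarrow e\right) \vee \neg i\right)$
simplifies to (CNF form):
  $\text{True}$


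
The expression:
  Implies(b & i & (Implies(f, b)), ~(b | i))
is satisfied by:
  {b: False, i: False}
  {i: True, b: False}
  {b: True, i: False}


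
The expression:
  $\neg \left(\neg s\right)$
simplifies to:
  $s$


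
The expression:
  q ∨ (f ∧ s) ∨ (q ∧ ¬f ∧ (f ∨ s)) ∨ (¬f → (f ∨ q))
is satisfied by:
  {q: True, f: True}
  {q: True, f: False}
  {f: True, q: False}


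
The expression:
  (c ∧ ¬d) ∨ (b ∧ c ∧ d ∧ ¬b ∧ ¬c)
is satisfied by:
  {c: True, d: False}


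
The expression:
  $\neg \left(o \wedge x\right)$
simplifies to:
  $\neg o \vee \neg x$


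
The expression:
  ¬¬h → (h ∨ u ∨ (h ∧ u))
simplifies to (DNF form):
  True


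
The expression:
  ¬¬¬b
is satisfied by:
  {b: False}


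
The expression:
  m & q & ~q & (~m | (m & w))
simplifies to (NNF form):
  False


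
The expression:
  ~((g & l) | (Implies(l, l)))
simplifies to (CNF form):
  False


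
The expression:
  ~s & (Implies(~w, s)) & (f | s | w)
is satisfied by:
  {w: True, s: False}


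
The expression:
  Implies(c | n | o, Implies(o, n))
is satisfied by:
  {n: True, o: False}
  {o: False, n: False}
  {o: True, n: True}


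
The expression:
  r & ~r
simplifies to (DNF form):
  False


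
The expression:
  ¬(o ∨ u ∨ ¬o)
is never true.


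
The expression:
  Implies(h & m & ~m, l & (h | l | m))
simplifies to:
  True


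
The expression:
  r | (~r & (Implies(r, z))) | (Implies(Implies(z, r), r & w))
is always true.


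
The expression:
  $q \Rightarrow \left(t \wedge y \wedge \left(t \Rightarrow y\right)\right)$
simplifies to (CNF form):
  $\left(t \vee \neg q\right) \wedge \left(y \vee \neg q\right)$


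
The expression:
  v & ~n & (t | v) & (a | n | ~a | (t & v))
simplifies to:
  v & ~n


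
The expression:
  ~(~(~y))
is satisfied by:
  {y: False}


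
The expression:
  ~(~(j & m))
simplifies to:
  j & m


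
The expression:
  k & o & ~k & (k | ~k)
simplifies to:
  False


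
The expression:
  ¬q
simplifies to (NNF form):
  ¬q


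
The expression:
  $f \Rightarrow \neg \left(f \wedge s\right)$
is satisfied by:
  {s: False, f: False}
  {f: True, s: False}
  {s: True, f: False}


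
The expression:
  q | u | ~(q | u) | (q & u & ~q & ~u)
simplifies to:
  True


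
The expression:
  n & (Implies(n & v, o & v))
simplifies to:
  n & (o | ~v)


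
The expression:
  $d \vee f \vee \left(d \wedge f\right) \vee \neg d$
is always true.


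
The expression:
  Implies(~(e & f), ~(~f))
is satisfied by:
  {f: True}


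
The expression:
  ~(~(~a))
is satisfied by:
  {a: False}


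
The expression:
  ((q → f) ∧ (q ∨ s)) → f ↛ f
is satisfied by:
  {s: False, f: False, q: False}
  {q: True, s: False, f: False}
  {f: True, s: False, q: False}
  {q: True, s: True, f: False}


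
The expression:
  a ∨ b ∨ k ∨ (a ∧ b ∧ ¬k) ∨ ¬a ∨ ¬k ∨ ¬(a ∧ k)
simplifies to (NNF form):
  True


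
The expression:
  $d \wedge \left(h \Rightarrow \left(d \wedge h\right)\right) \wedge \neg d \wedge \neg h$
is never true.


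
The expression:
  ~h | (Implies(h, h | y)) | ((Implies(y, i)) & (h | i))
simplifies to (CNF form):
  True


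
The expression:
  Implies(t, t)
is always true.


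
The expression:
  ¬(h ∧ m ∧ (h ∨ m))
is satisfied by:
  {h: False, m: False}
  {m: True, h: False}
  {h: True, m: False}


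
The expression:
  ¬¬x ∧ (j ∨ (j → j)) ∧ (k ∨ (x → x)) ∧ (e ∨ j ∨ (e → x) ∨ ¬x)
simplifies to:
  x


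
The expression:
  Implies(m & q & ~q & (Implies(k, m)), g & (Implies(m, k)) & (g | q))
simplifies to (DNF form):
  True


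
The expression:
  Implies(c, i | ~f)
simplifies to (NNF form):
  i | ~c | ~f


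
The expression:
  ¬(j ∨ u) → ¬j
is always true.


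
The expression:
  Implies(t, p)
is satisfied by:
  {p: True, t: False}
  {t: False, p: False}
  {t: True, p: True}


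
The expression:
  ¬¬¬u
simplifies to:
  ¬u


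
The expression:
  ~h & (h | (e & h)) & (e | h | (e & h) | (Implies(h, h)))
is never true.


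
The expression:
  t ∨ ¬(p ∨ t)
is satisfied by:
  {t: True, p: False}
  {p: False, t: False}
  {p: True, t: True}


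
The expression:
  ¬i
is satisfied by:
  {i: False}


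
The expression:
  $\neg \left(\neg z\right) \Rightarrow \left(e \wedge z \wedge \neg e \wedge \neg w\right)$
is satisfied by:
  {z: False}


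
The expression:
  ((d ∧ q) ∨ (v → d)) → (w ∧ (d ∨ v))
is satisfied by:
  {v: True, w: True, d: False}
  {v: True, d: False, w: False}
  {v: True, w: True, d: True}
  {w: True, d: True, v: False}


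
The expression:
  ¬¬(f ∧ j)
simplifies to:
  f ∧ j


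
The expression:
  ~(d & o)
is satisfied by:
  {o: False, d: False}
  {d: True, o: False}
  {o: True, d: False}


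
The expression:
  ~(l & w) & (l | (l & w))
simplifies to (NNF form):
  l & ~w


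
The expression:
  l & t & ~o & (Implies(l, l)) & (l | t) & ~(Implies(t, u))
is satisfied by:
  {t: True, l: True, u: False, o: False}


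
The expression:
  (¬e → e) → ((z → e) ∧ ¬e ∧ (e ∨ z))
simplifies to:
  ¬e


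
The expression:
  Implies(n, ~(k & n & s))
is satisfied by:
  {s: False, k: False, n: False}
  {n: True, s: False, k: False}
  {k: True, s: False, n: False}
  {n: True, k: True, s: False}
  {s: True, n: False, k: False}
  {n: True, s: True, k: False}
  {k: True, s: True, n: False}


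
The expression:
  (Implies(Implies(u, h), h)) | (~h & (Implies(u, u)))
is always true.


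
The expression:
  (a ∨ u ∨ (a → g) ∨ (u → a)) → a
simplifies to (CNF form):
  a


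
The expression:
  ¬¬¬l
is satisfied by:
  {l: False}


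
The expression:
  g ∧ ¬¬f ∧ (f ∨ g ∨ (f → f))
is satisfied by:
  {g: True, f: True}


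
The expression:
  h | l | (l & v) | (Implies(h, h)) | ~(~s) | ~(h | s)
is always true.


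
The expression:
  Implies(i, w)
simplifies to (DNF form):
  w | ~i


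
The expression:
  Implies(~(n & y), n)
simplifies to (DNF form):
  n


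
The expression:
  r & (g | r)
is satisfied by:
  {r: True}


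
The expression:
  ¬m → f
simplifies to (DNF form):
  f ∨ m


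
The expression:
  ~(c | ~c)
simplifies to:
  False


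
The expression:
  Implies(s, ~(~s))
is always true.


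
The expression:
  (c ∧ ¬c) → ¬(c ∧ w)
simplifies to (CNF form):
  True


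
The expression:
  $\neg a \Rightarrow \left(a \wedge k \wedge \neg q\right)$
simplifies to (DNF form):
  $a$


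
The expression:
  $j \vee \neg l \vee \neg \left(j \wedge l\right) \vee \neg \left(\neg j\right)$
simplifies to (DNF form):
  $\text{True}$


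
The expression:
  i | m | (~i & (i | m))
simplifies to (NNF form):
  i | m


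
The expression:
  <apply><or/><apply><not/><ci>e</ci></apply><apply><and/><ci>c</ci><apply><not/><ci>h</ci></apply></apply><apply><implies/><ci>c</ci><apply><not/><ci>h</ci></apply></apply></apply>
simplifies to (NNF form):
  <apply><or/><apply><not/><ci>c</ci></apply><apply><not/><ci>e</ci></apply><apply><not/><ci>h</ci></apply></apply>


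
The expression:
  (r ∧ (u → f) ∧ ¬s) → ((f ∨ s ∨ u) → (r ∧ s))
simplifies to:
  s ∨ ¬f ∨ ¬r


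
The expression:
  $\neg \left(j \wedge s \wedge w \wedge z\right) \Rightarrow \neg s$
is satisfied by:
  {w: True, j: True, z: True, s: False}
  {w: True, j: True, z: False, s: False}
  {w: True, z: True, j: False, s: False}
  {w: True, z: False, j: False, s: False}
  {j: True, z: True, w: False, s: False}
  {j: True, w: False, z: False, s: False}
  {j: False, z: True, w: False, s: False}
  {j: False, w: False, z: False, s: False}
  {w: True, s: True, j: True, z: True}


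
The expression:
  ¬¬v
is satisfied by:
  {v: True}


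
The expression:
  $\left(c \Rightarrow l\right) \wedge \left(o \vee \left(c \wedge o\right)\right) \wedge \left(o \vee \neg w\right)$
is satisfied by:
  {o: True, l: True, c: False}
  {o: True, c: False, l: False}
  {o: True, l: True, c: True}


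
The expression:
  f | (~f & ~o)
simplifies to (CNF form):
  f | ~o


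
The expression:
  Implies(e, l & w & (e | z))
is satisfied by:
  {w: True, l: True, e: False}
  {w: True, l: False, e: False}
  {l: True, w: False, e: False}
  {w: False, l: False, e: False}
  {e: True, w: True, l: True}


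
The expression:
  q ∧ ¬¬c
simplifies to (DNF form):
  c ∧ q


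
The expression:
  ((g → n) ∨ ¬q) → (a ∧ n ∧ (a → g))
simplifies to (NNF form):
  g ∧ (a ∨ ¬n) ∧ (n ∨ q)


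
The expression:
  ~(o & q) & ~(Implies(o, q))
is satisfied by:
  {o: True, q: False}


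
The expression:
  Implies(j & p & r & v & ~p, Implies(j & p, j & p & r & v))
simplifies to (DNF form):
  True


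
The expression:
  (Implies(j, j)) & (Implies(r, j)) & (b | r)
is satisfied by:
  {b: True, j: True, r: False}
  {b: True, j: False, r: False}
  {r: True, b: True, j: True}
  {r: True, j: True, b: False}


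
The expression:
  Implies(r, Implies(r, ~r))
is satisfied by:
  {r: False}


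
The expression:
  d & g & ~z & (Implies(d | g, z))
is never true.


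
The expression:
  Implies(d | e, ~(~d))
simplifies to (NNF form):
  d | ~e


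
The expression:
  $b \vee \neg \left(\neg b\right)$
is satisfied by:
  {b: True}


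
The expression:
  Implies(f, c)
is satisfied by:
  {c: True, f: False}
  {f: False, c: False}
  {f: True, c: True}


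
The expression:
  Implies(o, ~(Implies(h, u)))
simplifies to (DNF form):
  ~o | (h & ~u)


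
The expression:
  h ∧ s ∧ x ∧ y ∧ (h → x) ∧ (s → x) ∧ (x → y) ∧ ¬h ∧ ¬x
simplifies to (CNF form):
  False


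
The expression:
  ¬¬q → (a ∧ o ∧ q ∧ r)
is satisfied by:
  {o: True, a: True, r: True, q: False}
  {o: True, a: True, r: False, q: False}
  {o: True, r: True, a: False, q: False}
  {o: True, r: False, a: False, q: False}
  {a: True, r: True, o: False, q: False}
  {a: True, o: False, r: False, q: False}
  {a: False, r: True, o: False, q: False}
  {a: False, o: False, r: False, q: False}
  {o: True, q: True, a: True, r: True}


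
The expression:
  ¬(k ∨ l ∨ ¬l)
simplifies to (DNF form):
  False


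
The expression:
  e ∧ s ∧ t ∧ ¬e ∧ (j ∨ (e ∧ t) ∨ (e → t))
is never true.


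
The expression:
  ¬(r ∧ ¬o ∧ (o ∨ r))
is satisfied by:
  {o: True, r: False}
  {r: False, o: False}
  {r: True, o: True}


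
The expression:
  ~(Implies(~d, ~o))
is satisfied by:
  {o: True, d: False}


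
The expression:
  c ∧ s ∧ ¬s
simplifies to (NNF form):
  False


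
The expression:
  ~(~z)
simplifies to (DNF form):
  z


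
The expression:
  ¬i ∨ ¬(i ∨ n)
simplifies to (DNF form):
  ¬i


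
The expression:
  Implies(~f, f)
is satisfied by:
  {f: True}


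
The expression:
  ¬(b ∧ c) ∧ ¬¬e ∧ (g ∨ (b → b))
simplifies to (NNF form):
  e ∧ (¬b ∨ ¬c)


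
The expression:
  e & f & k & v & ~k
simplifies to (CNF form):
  False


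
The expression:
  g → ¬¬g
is always true.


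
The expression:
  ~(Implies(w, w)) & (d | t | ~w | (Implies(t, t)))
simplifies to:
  False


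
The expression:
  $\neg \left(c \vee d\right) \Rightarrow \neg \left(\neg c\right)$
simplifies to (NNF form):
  $c \vee d$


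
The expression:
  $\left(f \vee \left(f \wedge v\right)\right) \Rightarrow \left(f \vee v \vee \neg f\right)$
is always true.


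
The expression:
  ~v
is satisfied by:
  {v: False}


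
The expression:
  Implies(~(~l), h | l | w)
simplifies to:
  True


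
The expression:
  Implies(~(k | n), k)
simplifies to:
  k | n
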